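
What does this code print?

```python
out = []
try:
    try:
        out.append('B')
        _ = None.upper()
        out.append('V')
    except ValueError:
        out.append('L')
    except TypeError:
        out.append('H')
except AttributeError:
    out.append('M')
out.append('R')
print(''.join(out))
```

Execution trace: 'B' (inner try body) → 'M' (outer except AttributeError) → 'R' (after the try/except). Output: BMR

Answer: BMR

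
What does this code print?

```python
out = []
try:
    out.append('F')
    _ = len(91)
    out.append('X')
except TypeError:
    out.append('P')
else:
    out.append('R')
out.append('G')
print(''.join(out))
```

Execution trace: 'F' (try body) → 'P' (except TypeError) → 'G' (after the try/except). Output: FPG

Answer: FPG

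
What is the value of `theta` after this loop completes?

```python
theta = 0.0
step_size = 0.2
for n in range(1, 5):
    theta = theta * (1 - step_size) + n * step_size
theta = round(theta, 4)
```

Moving average with lr=0.2
`theta` takes the values: 0.0 → 0.2 → 0.56 → 1.048 → 1.6384

Answer: 1.6384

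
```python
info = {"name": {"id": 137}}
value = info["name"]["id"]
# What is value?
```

Trace:
`info = {"name": {"id": 137}}` → info = {'name': {'id': 137}}
`value = info["name"]["id"]` → value = 137
So value = 137

Answer: 137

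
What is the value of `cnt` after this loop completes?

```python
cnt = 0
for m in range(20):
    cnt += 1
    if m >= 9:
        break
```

Loop breaks when m reaches 9, cnt is 10
`cnt` takes the values: 0 → 1 → 2 → 3 → 4 → 5 → 6 → 7 → 8 → 9 → 10

Answer: 10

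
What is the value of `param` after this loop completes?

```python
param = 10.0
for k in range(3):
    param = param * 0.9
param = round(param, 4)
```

Exponential decay: 10.0 * 0.9^3
`param` takes the values: 10.0 → 9.0 → 8.1 → 7.29

Answer: 7.29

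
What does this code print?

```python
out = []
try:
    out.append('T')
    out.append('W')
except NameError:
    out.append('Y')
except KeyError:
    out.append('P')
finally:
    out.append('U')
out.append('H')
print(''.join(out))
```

Execution trace: 'T' (try body) → 'W' (try body, no exception) → 'U' (finally) → 'H' (after the try/except). Output: TWUH

Answer: TWUH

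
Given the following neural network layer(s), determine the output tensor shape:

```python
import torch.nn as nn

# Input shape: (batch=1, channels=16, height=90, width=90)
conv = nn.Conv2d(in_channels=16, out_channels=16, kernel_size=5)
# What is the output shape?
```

Input: (1, 16, 90, 90) -> Output: (1, 16, 86, 86)

Answer: (1, 16, 86, 86)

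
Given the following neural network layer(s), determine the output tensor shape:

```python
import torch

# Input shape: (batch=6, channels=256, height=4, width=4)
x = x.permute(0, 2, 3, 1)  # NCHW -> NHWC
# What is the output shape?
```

Input: (6, 256, 4, 4) -> Output: (6, 4, 4, 256)

Answer: (6, 4, 4, 256)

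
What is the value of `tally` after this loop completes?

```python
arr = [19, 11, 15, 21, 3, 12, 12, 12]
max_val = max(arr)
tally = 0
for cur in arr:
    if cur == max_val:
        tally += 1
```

Count of max value 21 in [19, 11, 15, 21, 3, 12, 12, 12]
`tally` takes the values: 0 → 1

Answer: 1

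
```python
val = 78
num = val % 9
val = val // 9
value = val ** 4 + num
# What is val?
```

Trace:
`val = 78` → val = 78
`num = val % 9` → num = 6
`val = val // 9` → val = 8
`value = val ** 4 + num` → value = 4102
So val = 8

Answer: 8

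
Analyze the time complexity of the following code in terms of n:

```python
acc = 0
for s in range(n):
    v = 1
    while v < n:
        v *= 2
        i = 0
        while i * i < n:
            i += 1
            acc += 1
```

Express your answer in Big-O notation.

Each loop level contributes: n × log n × √n. Multiplying the contributions gives O(n√n log n).

Answer: O(n√n log n)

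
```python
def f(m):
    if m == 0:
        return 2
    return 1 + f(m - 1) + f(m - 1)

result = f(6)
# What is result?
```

f(m) = 1 + 2·f(m-1), f(0)=2. Closed form: (2+1)·2^6 - 1 = 191.

Answer: 191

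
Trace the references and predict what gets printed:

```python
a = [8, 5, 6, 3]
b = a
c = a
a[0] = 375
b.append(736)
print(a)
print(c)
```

Key concept: multiple aliases.
Step by step:
`a = [8, 5, 6, 3]` → a = [8, 5, 6, 3]
`b = a` → b = [8, 5, 6, 3] (same object as a)
`c = a` → c = [8, 5, 6, 3] (same object as a, b)
`a[0] = 375` → a = [375, 5, 6, 3] (same object as b, c); b = [375, 5, 6, 3] (same object as a, c); c = [375, 5, 6, 3] (same object as a, b)
`b.append(736)` → a = [375, 5, 6, 3, 736] (same object as b, c); b = [375, 5, 6, 3, 736] (same object as a, c); c = [375, 5, 6, 3, 736] (same object as a, b)
`print(a)` → prints [375, 5, 6, 3, 736]
`print(c)` → prints [375, 5, 6, 3, 736]

Answer:
[375, 5, 6, 3, 736]
[375, 5, 6, 3, 736]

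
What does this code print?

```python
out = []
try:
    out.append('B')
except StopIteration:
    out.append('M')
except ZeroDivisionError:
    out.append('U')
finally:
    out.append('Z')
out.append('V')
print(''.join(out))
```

Execution trace: 'B' (try body, no exception) → 'Z' (finally) → 'V' (after the try/except). Output: BZV

Answer: BZV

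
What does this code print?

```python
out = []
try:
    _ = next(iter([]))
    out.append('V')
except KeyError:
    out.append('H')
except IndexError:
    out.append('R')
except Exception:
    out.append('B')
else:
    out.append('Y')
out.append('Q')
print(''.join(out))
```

Execution trace: 'B' (except Exception) → 'Q' (after the try/except). Output: BQ

Answer: BQ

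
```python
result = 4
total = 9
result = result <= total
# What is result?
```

Trace:
`result = 4` → result = 4
`total = 9` → total = 9
`result = result <= total` → result = True
So result = True

Answer: True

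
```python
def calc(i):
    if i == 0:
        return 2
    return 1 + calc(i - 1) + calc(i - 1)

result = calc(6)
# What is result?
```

calc(i) = 1 + 2·calc(i-1), calc(0)=2. Closed form: (2+1)·2^6 - 1 = 191.

Answer: 191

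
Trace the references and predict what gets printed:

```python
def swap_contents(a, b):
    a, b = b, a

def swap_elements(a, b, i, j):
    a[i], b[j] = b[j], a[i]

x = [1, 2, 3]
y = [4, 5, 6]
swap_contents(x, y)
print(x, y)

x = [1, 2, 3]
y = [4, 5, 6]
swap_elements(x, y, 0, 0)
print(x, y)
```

Key concept: parameter rebinding vs mutation.
Step by step:
`x = [1, 2, 3]` → x = [1, 2, 3]
`y = [4, 5, 6]` → y = [4, 5, 6]
`swap_contents(x, y)` → no visible change to tracked variables
`print(x, y)` → prints [1, 2, 3] [4, 5, 6]
`x = [1, 2, 3]` → x = [1, 2, 3]
`y = [4, 5, 6]` → y = [4, 5, 6]
`swap_elements(x, y, 0, 0)` → x = [4, 2, 3]; y = [1, 5, 6]
`print(x, y)` → prints [4, 2, 3] [1, 5, 6]

Answer:
[1, 2, 3] [4, 5, 6]
[4, 2, 3] [1, 5, 6]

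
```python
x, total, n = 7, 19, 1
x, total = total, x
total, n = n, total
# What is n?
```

Trace:
`x, total, n = 7, 19, 1` → x = 7; total = 19; n = 1
`x, total = total, x` → x = 19; total = 7
`total, n = n, total` → total = 1; n = 7
So n = 7

Answer: 7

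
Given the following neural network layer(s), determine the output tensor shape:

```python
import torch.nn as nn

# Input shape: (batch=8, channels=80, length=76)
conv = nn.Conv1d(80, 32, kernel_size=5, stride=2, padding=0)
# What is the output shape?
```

Input: (8, 80, 76) -> Output: (8, 32, 36)

Answer: (8, 32, 36)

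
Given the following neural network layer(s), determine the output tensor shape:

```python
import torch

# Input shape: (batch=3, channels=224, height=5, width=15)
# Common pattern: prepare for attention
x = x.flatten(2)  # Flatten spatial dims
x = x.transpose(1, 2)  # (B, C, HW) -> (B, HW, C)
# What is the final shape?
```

Input: (3, 224, 5, 15) -> after flatten(2): (3, 224, 75) -> Output: (3, 75, 224)

Answer: (3, 75, 224)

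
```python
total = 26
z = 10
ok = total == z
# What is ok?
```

Trace:
`total = 26` → total = 26
`z = 10` → z = 10
`ok = total == z` → ok = False
So ok = False

Answer: False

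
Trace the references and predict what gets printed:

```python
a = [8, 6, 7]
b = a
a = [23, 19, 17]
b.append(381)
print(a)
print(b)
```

Key concept: rebinding vs mutation: a is rebound to a new list, b still points at the original.
Step by step:
`a = [8, 6, 7]` → a = [8, 6, 7]
`b = a` → b = [8, 6, 7] (same object as a)
`a = [23, 19, 17]` → a = [23, 19, 17]
`b.append(381)` → b = [8, 6, 7, 381]
`print(a)` → prints [23, 19, 17]
`print(b)` → prints [8, 6, 7, 381]

Answer:
[23, 19, 17]
[8, 6, 7, 381]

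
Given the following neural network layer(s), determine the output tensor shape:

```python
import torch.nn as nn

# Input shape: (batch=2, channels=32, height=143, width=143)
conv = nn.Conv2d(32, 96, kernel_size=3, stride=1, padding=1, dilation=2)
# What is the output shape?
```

Input: (2, 32, 143, 143) -> Output: (2, 96, 141, 141)

Answer: (2, 96, 141, 141)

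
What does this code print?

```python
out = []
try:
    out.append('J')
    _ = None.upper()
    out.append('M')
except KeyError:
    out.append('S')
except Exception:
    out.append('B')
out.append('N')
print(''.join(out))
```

Execution trace: 'J' (try body) → 'B' (except Exception) → 'N' (after the try/except). Output: JBN

Answer: JBN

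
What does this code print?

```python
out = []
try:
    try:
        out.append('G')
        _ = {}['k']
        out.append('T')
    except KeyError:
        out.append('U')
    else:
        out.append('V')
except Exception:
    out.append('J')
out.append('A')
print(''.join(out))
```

Execution trace: 'G' (inner try body) → 'U' (inner except KeyError) → 'A' (after the try/except). Output: GUA

Answer: GUA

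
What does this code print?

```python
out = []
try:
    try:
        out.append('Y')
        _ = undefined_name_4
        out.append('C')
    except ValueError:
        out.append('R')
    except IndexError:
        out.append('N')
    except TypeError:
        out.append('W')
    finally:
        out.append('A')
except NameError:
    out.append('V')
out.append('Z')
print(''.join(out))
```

Execution trace: 'Y' (inner try body) → 'A' (inner finally) → 'V' (outer except NameError) → 'Z' (after the try/except). Output: YAVZ

Answer: YAVZ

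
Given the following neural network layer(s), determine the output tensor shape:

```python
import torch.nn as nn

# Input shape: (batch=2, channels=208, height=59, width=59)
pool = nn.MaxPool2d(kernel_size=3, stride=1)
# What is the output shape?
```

Input: (2, 208, 59, 59) -> Output: (2, 208, 57, 57)

Answer: (2, 208, 57, 57)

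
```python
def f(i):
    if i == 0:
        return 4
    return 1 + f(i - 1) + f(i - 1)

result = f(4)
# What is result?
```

f(i) = 1 + 2·f(i-1), f(0)=4. Closed form: (4+1)·2^4 - 1 = 79.

Answer: 79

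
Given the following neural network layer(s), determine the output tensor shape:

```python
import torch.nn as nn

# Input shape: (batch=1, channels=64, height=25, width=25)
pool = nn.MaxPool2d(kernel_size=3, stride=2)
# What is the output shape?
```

Input: (1, 64, 25, 25) -> Output: (1, 64, 12, 12)

Answer: (1, 64, 12, 12)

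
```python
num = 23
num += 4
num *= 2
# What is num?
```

Trace:
`num = 23` → num = 23
`num += 4` → num = 27
`num *= 2` → num = 54
So num = 54

Answer: 54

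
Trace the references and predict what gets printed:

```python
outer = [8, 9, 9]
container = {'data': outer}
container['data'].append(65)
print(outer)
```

Key concept: dict holds reference to list.
Step by step:
`outer = [8, 9, 9]` → outer = [8, 9, 9]
`container = {'data': outer}` → container = {'data': [8, 9, 9]}
`container['data'].append(65)` → outer = [8, 9, 9, 65]; container = {'data': [8, 9, 9, 65]}
`print(outer)` → prints [8, 9, 9, 65]

Answer: [8, 9, 9, 65]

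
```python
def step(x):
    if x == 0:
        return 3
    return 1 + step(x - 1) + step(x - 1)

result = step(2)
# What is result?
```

step(x) = 1 + 2·step(x-1), step(0)=3. Closed form: (3+1)·2^2 - 1 = 15.

Answer: 15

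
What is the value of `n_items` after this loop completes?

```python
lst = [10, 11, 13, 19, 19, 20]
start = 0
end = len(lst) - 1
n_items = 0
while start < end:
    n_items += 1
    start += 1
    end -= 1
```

Iterations until pointers meet (list length 6)
`n_items` takes the values: 0 → 1 → 2 → 3

Answer: 3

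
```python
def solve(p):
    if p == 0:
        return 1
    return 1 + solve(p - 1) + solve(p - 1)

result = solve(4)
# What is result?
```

solve(p) = 1 + 2·solve(p-1), solve(0)=1. Closed form: (1+1)·2^4 - 1 = 31.

Answer: 31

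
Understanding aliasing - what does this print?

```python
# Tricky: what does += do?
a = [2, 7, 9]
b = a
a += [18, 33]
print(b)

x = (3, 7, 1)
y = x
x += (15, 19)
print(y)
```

Key concept: += behavior differs for mutable vs immutable.
Step by step:
`a = [2, 7, 9]` → a = [2, 7, 9]
`b = a` → b = [2, 7, 9] (same object as a)
`a += [18, 33]` → a = [2, 7, 9, 18, 33] (same object as b); b = [2, 7, 9, 18, 33] (same object as a)
`print(b)` → prints [2, 7, 9, 18, 33]
`x = (3, 7, 1)` → x = (3, 7, 1)
`y = x` → y = (3, 7, 1)
`x += (15, 19)` → x = (3, 7, 1, 15, 19)
`print(y)` → prints (3, 7, 1)

Answer:
[2, 7, 9, 18, 33]
(3, 7, 1)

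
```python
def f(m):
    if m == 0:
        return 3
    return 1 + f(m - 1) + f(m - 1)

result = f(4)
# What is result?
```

f(m) = 1 + 2·f(m-1), f(0)=3. Closed form: (3+1)·2^4 - 1 = 63.

Answer: 63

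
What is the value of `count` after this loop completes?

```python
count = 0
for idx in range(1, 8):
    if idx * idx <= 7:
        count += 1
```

Count numbers where idx² ≤ 7
`count` takes the values: 0 → 1 → 2

Answer: 2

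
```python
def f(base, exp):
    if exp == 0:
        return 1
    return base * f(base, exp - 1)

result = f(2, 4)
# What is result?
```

f(2, 4) = 2 * 2 * 2 * 2 = 16

Answer: 16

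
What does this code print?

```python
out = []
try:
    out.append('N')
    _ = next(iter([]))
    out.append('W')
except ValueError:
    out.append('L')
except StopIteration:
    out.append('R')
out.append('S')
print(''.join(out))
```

Execution trace: 'N' (try body) → 'R' (except StopIteration) → 'S' (after the try/except). Output: NRS

Answer: NRS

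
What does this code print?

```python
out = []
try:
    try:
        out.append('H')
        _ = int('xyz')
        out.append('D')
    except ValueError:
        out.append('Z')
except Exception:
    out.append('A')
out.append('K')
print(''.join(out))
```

Execution trace: 'H' (inner try body) → 'Z' (inner except ValueError) → 'K' (after the try/except). Output: HZK

Answer: HZK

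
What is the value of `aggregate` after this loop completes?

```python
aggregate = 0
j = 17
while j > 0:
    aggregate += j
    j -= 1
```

Sum 17 down to 1
`aggregate` takes the values: 0 → 17 → 33 → 48 → 62 → 75 → 87 → 98 → 108 → 117 → 125 → 132 → 138 → 143 → 147 → 150 → 152 → 153

Answer: 153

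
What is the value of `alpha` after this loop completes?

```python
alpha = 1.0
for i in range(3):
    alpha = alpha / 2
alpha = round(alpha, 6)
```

Halving LR 3 times: 1 / 2^3
`alpha` takes the values: 1.0 → 0.5 → 0.25 → 0.125

Answer: 0.125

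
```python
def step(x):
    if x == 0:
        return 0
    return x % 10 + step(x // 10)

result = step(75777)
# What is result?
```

Sum of digits of 75777: 7 + 7 + 7 + 5 + 7 = 33

Answer: 33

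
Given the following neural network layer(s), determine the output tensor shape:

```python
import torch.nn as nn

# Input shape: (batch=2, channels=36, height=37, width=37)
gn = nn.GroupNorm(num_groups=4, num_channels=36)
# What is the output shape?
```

Input: (2, 36, 37, 37) -> Output: (2, 36, 37, 37)

Answer: (2, 36, 37, 37)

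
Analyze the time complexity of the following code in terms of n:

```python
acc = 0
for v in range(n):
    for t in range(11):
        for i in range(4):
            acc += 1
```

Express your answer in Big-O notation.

Each loop level contributes: n × 1 × 1. Multiplying the contributions gives O(n).

Answer: O(n)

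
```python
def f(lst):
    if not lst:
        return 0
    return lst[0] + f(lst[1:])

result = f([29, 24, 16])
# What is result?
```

29 + 24 + 16 + 0 = 69

Answer: 69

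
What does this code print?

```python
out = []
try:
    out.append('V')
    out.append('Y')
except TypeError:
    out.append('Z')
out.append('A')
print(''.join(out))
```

Execution trace: 'V' (try body) → 'Y' (try body, no exception) → 'A' (after the try/except). Output: VYA

Answer: VYA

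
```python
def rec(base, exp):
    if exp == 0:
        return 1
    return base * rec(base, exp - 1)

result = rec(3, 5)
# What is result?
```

rec(3, 5) = 3 * 3 * 3 * 3 * 3 = 243

Answer: 243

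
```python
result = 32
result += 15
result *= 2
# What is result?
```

Trace:
`result = 32` → result = 32
`result += 15` → result = 47
`result *= 2` → result = 94
So result = 94

Answer: 94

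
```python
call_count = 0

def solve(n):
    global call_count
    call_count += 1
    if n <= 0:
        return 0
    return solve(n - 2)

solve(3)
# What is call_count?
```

Linear recursion stepping by 2: 3 calls from n=3 down to ≤0.

Answer: 3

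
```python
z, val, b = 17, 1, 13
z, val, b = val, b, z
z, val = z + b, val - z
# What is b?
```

Trace:
`z, val, b = 17, 1, 13` → z = 17; val = 1; b = 13
`z, val, b = val, b, z` → z = 1; val = 13; b = 17
`z, val = z + b, val - z` → z = 18; val = 12
So b = 17

Answer: 17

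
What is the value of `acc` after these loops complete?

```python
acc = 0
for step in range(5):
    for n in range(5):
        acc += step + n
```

Sum of all step+n for step,n in 5x5
`acc` takes the values: 0 → 1 → 3 → 6 → 10 → 11 → 13 → 16 → 20 → 25 → 27 → 30 → 34 → 39 → 45 → 48 → 52 → 57 → 63 → 70 → 74 → 79 → 85 → 92 → 100

Answer: 100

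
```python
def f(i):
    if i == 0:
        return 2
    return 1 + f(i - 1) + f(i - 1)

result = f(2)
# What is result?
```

f(i) = 1 + 2·f(i-1), f(0)=2. Closed form: (2+1)·2^2 - 1 = 11.

Answer: 11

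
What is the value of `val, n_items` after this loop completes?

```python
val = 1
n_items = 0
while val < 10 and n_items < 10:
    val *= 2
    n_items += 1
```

Double until >= 10 or 10 iterations
`val, n_items` takes the values: (1, 0) → (2, 0) → (2, 1) → (4, 1) → (4, 2) → (8, 2) → (8, 3) → (16, 3) → (16, 4)

Answer: 16, 4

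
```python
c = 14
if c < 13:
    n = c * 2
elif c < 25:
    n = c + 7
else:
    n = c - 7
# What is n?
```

Trace:
`c = 14` → c = 14
`if c < 13: ...` → c < 13 is False, c < 25 is True → n = 21
So n = 21

Answer: 21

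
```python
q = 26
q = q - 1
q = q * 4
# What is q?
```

Trace:
`q = 26` → q = 26
`q = q - 1` → q = 25
`q = q * 4` → q = 100
So q = 100

Answer: 100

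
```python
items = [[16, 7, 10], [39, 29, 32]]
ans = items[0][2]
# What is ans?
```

Trace:
`items = [[16, 7, 10], [39, 29, 32]]` → items = [[16, 7, 10], [39, 29, 32]]
`ans = items[0][2]` → ans = 10
So ans = 10

Answer: 10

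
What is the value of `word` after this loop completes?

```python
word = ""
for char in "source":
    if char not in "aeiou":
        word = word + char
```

Remove vowels from 'source'
`word` takes the values: "" → "s" → "sr" → "src"

Answer: "src"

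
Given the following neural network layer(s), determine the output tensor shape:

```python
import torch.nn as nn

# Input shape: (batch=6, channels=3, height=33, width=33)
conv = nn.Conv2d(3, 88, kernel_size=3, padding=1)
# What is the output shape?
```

Input: (6, 3, 33, 33) -> Output: (6, 88, 33, 33)

Answer: (6, 88, 33, 33)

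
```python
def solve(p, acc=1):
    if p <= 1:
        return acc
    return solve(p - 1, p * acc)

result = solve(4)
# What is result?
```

Accumulator trace (n, acc): (4, 1) -> (3, 4) -> (2, 12) -> (1, 24) -> return 24

Answer: 24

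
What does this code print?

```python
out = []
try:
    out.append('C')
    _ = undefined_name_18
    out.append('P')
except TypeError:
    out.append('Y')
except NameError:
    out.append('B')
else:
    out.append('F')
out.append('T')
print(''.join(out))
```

Execution trace: 'C' (try body) → 'B' (except NameError) → 'T' (after the try/except). Output: CBT

Answer: CBT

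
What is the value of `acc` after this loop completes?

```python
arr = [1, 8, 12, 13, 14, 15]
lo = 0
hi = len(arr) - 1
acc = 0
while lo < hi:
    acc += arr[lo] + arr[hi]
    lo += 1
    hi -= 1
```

Sum of pairs from ends
`acc` takes the values: 0 → 16 → 38 → 63

Answer: 63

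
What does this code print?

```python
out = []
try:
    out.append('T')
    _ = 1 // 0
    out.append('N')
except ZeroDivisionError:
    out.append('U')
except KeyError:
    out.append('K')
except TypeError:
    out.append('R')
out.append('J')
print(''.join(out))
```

Execution trace: 'T' (try body) → 'U' (except ZeroDivisionError) → 'J' (after the try/except). Output: TUJ

Answer: TUJ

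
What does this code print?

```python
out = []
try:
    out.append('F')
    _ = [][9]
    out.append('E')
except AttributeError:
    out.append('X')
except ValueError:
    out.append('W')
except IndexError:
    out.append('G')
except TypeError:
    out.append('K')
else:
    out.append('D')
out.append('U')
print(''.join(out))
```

Execution trace: 'F' (try body) → 'G' (except IndexError) → 'U' (after the try/except). Output: FGU

Answer: FGU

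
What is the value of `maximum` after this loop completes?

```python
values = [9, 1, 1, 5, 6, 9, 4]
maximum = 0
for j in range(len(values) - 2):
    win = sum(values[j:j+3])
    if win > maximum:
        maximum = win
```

Max sum of 3-element window in [9, 1, 1, 5, 6, 9, 4]
`maximum` takes the values: 0 → 11 → 12 → 20

Answer: 20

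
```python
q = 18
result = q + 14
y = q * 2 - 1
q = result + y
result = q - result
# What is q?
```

Trace:
`q = 18` → q = 18
`result = q + 14` → result = 32
`y = q * 2 - 1` → y = 35
`q = result + y` → q = 67
`result = q - result` → result = 35
So q = 67

Answer: 67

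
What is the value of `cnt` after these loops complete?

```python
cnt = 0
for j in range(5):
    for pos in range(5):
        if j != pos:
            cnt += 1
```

5² - 5 (exclude diagonal)
`cnt` takes the values: 0 → 1 → 2 → 3 → 4 → 5 → 6 → 7 → 8 → 9 → 10 → 11 → 12 → 13 → 14 → 15 → 16 → 17 → 18 → 19 → 20

Answer: 20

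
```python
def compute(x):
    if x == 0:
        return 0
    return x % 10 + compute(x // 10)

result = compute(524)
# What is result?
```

Sum of digits of 524: 4 + 2 + 5 = 11

Answer: 11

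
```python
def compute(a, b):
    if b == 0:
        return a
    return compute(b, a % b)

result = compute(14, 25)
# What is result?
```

compute(14, 25) -> compute(25, 14) -> compute(14, 11) -> compute(11, 3) -> compute(3, 2) -> compute(2, 1) -> compute(1, 0) -> 1

Answer: 1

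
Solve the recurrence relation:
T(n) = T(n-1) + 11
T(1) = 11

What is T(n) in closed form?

Unrolling: T(n) = T(1) + 11·(n-1) = 11 + 11(n-1) = 11n.

Answer: T(n) = 11n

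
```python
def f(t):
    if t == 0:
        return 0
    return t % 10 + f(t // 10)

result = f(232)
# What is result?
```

Sum of digits of 232: 2 + 3 + 2 = 7

Answer: 7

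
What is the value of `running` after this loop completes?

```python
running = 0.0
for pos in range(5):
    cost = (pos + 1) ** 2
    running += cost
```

Sum of squared losses 1² + 2² + ... + 5²
`running` takes the values: 0.0 → 1.0 → 5.0 → 14.0 → 30.0 → 55.0

Answer: 55.0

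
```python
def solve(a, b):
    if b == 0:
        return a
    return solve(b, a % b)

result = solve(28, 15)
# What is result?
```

solve(28, 15) -> solve(15, 13) -> solve(13, 2) -> solve(2, 1) -> solve(1, 0) -> 1

Answer: 1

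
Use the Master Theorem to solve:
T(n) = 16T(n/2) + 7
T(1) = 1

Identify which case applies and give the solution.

a=16, b=2, f(n)=7. log_2(16) = 4. Since c=0 < 4, Case 1 applies: T(n) = Θ(n^log_b(a)) = O(n^4).

Answer: O(n^4) - Case 1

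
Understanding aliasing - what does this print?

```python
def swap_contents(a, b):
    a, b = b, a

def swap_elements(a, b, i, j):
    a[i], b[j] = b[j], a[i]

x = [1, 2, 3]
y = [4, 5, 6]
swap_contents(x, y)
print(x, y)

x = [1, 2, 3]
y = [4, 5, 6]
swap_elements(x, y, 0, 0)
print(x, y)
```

Key concept: parameter rebinding vs mutation.
Step by step:
`x = [1, 2, 3]` → x = [1, 2, 3]
`y = [4, 5, 6]` → y = [4, 5, 6]
`swap_contents(x, y)` → no visible change to tracked variables
`print(x, y)` → prints [1, 2, 3] [4, 5, 6]
`x = [1, 2, 3]` → x = [1, 2, 3]
`y = [4, 5, 6]` → y = [4, 5, 6]
`swap_elements(x, y, 0, 0)` → x = [4, 2, 3]; y = [1, 5, 6]
`print(x, y)` → prints [4, 2, 3] [1, 5, 6]

Answer:
[1, 2, 3] [4, 5, 6]
[4, 2, 3] [1, 5, 6]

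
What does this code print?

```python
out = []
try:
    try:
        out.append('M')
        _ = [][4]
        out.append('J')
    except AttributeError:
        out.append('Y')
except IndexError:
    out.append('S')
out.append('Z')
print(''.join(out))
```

Execution trace: 'M' (try body) → 'S' (outer except IndexError) → 'Z' (after the try/except). Output: MSZ

Answer: MSZ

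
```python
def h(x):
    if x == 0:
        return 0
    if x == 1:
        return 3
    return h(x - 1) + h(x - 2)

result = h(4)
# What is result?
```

Build up from base cases: h(0)=0, h(1)=3, h(2)=3, h(3)=6, h(4)=9

Answer: 9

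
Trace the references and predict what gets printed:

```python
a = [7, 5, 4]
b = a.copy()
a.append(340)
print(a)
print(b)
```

Key concept: list.copy() creates independent copy.
Step by step:
`a = [7, 5, 4]` → a = [7, 5, 4]
`b = a.copy()` → b = [7, 5, 4]
`a.append(340)` → a = [7, 5, 4, 340]
`print(a)` → prints [7, 5, 4, 340]
`print(b)` → prints [7, 5, 4]

Answer:
[7, 5, 4, 340]
[7, 5, 4]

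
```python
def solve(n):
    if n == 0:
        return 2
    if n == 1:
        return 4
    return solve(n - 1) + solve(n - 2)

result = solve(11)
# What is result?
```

Build up from base cases: solve(0)=2, solve(1)=4, solve(2)=6, solve(3)=10, solve(4)=16, solve(5)=26, solve(6)=42, ..., solve(11)=466

Answer: 466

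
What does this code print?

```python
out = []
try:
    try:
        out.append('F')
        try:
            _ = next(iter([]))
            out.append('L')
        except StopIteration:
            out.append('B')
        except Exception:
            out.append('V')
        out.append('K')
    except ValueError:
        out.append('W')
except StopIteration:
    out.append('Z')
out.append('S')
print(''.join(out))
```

Execution trace: 'F' (try body) → 'B' (inner except StopIteration) → 'K' (try body, no exception) → 'S' (after the try/except). Output: FBKS

Answer: FBKS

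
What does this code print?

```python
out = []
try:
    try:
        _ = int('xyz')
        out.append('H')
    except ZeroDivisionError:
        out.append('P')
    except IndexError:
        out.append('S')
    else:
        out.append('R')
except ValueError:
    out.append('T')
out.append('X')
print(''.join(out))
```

Execution trace: 'T' (outer except ValueError) → 'X' (after the try/except). Output: TX

Answer: TX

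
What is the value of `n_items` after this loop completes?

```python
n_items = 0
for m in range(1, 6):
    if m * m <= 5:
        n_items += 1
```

Count numbers where m² ≤ 5
`n_items` takes the values: 0 → 1 → 2

Answer: 2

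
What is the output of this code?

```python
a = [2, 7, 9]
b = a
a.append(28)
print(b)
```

Key concept: basic list aliasing.
Step by step:
`a = [2, 7, 9]` → a = [2, 7, 9]
`b = a` → b = [2, 7, 9] (same object as a)
`a.append(28)` → a = [2, 7, 9, 28] (same object as b); b = [2, 7, 9, 28] (same object as a)
`print(b)` → prints [2, 7, 9, 28]

Answer: [2, 7, 9, 28]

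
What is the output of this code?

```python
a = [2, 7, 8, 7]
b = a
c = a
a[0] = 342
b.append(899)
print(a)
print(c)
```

Key concept: multiple aliases.
Step by step:
`a = [2, 7, 8, 7]` → a = [2, 7, 8, 7]
`b = a` → b = [2, 7, 8, 7] (same object as a)
`c = a` → c = [2, 7, 8, 7] (same object as a, b)
`a[0] = 342` → a = [342, 7, 8, 7] (same object as b, c); b = [342, 7, 8, 7] (same object as a, c); c = [342, 7, 8, 7] (same object as a, b)
`b.append(899)` → a = [342, 7, 8, 7, 899] (same object as b, c); b = [342, 7, 8, 7, 899] (same object as a, c); c = [342, 7, 8, 7, 899] (same object as a, b)
`print(a)` → prints [342, 7, 8, 7, 899]
`print(c)` → prints [342, 7, 8, 7, 899]

Answer:
[342, 7, 8, 7, 899]
[342, 7, 8, 7, 899]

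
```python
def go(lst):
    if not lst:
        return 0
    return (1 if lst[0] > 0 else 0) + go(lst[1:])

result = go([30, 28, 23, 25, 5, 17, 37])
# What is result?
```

Count of positive elements in [30, 28, 23, 25, 5, 17, 37] = 7

Answer: 7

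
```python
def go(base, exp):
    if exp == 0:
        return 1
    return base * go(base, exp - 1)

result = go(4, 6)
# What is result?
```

go(4, 6) = 4 * 4 * 4 * 4 * 4 * 4 = 4096

Answer: 4096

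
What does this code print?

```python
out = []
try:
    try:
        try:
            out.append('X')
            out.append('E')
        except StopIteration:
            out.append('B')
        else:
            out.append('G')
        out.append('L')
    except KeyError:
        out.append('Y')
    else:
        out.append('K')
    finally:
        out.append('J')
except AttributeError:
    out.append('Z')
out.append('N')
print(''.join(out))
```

Execution trace: 'X' (inner try body) → 'E' (inner try body, no exception) → 'G' (inner else) → 'L' (try body, no exception) → 'K' (else) → 'J' (finally) → 'N' (after the try/except). Output: XEGLKJN

Answer: XEGLKJN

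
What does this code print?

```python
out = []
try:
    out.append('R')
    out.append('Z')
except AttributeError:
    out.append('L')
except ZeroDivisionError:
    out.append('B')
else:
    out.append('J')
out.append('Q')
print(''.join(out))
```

Execution trace: 'R' (try body) → 'Z' (try body, no exception) → 'J' (else) → 'Q' (after the try/except). Output: RZJQ

Answer: RZJQ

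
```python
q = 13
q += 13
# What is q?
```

Trace:
`q = 13` → q = 13
`q += 13` → q = 26
So q = 26

Answer: 26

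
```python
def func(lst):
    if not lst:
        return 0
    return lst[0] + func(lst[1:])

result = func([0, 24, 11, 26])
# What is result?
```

0 + 24 + 11 + 26 + 0 = 61

Answer: 61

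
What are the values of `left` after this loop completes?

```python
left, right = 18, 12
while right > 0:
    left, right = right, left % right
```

GCD of 18 and 12
`left` takes the values: 18 → 12 → 6

Answer: 6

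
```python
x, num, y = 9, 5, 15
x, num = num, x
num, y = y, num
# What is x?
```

Trace:
`x, num, y = 9, 5, 15` → x = 9; num = 5; y = 15
`x, num = num, x` → x = 5; num = 9
`num, y = y, num` → num = 15; y = 9
So x = 5

Answer: 5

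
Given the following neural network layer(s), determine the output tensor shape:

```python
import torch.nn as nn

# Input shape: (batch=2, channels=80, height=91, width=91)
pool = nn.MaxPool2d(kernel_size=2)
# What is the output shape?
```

Input: (2, 80, 91, 91) -> Output: (2, 80, 45, 45)

Answer: (2, 80, 45, 45)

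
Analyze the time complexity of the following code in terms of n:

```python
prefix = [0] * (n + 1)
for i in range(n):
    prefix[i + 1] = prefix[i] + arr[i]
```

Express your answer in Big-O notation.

This is Prefix sum computation. Time complexity: O(n).

Answer: O(n)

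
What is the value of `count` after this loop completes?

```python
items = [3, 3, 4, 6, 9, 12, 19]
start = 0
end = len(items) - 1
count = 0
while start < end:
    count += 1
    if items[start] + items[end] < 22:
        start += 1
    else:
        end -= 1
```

Steps to find pair summing to 22
`count` takes the values: 0 → 1 → 2 → 3 → 4 → 5 → 6

Answer: 6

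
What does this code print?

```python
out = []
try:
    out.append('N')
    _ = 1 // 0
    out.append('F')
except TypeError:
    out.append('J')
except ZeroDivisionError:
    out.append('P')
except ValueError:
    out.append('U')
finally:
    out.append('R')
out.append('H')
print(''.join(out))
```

Execution trace: 'N' (try body) → 'P' (except ZeroDivisionError) → 'R' (finally) → 'H' (after the try/except). Output: NPRH

Answer: NPRH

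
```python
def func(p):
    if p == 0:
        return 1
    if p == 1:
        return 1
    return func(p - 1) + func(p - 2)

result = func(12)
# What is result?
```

Build up from base cases: func(0)=1, func(1)=1, func(2)=2, func(3)=3, func(4)=5, func(5)=8, func(6)=13, ..., func(12)=233

Answer: 233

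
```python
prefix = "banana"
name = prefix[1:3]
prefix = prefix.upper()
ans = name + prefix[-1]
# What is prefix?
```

Trace:
`prefix = "banana"` → prefix = 'banana'
`name = prefix[1:3]` → name = 'an'
`prefix = prefix.upper()` → prefix = 'BANANA'
`ans = name + prefix[-1]` → ans = 'anA'
So prefix = 'BANANA'

Answer: 'BANANA'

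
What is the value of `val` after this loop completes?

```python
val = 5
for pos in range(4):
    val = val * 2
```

Multiply by 2, 4 times: 5 * 2^4 = 80
`val` takes the values: 5 → 10 → 20 → 40 → 80

Answer: 80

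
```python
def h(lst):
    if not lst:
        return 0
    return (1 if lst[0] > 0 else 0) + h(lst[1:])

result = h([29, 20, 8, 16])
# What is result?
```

Count of positive elements in [29, 20, 8, 16] = 4

Answer: 4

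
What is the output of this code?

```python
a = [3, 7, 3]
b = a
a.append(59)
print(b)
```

Key concept: basic list aliasing.
Step by step:
`a = [3, 7, 3]` → a = [3, 7, 3]
`b = a` → b = [3, 7, 3] (same object as a)
`a.append(59)` → a = [3, 7, 3, 59] (same object as b); b = [3, 7, 3, 59] (same object as a)
`print(b)` → prints [3, 7, 3, 59]

Answer: [3, 7, 3, 59]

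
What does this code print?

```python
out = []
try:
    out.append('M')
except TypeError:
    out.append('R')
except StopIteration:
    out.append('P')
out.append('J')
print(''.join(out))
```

Execution trace: 'M' (try body, no exception) → 'J' (after the try/except). Output: MJ

Answer: MJ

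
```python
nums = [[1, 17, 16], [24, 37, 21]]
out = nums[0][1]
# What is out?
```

Trace:
`nums = [[1, 17, 16], [24, 37, 21]]` → nums = [[1, 17, 16], [24, 37, 21]]
`out = nums[0][1]` → out = 17
So out = 17

Answer: 17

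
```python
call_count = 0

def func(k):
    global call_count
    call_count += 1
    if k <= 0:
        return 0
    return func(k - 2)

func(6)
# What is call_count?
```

Linear recursion stepping by 2: 4 calls from k=6 down to ≤0.

Answer: 4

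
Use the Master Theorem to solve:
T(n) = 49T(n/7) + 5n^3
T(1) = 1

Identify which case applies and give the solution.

a=49, b=7, f(n)=5n^3. log_7(49) = 2. Since c=3 > 2 and the regularity condition holds (49(n/7)^3 = (49/7^3)n^3 with 49/7^3 < 1), Case 3 applies: T(n) = Θ(f(n)) = O(n^3).

Answer: O(n^3) - Case 3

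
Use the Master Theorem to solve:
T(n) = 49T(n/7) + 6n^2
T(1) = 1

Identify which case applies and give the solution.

a=49, b=7, f(n)=6n^2. log_7(49) = 2. Since c=2 = 2, Case 2 applies: T(n) = Θ(n^log_b(a) · log n) = O(n^2 log n).

Answer: O(n^2 log n) - Case 2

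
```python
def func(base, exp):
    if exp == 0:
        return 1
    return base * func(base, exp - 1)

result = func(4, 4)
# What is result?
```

func(4, 4) = 4 * 4 * 4 * 4 = 256

Answer: 256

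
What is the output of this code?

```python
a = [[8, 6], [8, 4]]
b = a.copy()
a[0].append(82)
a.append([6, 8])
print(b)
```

Key concept: shallow copy with nested lists.
Step by step:
`a = [[8, 6], [8, 4]]` → a = [[8, 6], [8, 4]]
`b = a.copy()` → b = [[8, 6], [8, 4]]
`a[0].append(82)` → a = [[8, 6, 82], [8, 4]]; b = [[8, 6, 82], [8, 4]]
`a.append([6, 8])` → a = [[8, 6, 82], [8, 4], [6, 8]]
`print(b)` → prints [[8, 6, 82], [8, 4]]

Answer: [[8, 6, 82], [8, 4]]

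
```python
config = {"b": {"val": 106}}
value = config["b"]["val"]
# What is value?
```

Trace:
`config = {"b": {"val": 106}}` → config = {'b': {'val': 106}}
`value = config["b"]["val"]` → value = 106
So value = 106

Answer: 106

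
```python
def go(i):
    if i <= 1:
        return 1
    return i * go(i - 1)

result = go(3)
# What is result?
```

go(3) = 3 * 2 * 1 = 6

Answer: 6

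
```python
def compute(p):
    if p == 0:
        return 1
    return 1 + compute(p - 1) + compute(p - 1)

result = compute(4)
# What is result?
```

compute(p) = 1 + 2·compute(p-1), compute(0)=1. Closed form: (1+1)·2^4 - 1 = 31.

Answer: 31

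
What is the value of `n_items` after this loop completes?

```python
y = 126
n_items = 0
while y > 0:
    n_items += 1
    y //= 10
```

Count digits by repeated division by 10
`n_items` takes the values: 0 → 1 → 2 → 3

Answer: 3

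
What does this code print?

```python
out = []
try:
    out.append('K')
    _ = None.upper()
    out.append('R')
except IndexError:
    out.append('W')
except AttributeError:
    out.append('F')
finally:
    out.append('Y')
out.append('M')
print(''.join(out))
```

Execution trace: 'K' (try body) → 'F' (except AttributeError) → 'Y' (finally) → 'M' (after the try/except). Output: KFYM

Answer: KFYM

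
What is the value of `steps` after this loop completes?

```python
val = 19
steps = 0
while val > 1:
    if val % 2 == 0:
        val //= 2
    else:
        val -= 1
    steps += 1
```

Steps to reduce 19 to 1
`steps` takes the values: 0 → 1 → 2 → 3 → 4 → 5 → 6

Answer: 6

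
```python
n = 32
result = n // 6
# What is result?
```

Trace:
`n = 32` → n = 32
`result = n // 6` → result = 5
So result = 5

Answer: 5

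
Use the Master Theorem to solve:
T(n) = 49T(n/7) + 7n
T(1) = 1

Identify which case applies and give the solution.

a=49, b=7, f(n)=7n. log_7(49) = 2. Since c=1 < 2, Case 1 applies: T(n) = Θ(n^log_b(a)) = O(n^2).

Answer: O(n^2) - Case 1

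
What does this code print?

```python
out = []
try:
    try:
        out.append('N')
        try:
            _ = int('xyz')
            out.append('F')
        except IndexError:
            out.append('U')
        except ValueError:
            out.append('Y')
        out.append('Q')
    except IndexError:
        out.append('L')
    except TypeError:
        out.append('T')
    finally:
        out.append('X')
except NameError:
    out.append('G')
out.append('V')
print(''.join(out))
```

Execution trace: 'N' (try body) → 'Y' (inner except ValueError) → 'Q' (try body, no exception) → 'X' (finally) → 'V' (after the try/except). Output: NYQXV

Answer: NYQXV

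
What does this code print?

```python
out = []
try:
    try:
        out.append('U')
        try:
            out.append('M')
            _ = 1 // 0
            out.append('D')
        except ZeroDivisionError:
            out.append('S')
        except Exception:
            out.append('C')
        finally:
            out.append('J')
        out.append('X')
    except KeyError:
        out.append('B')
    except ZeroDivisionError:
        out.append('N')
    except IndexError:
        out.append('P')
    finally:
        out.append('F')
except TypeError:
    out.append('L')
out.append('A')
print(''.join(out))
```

Execution trace: 'U' (try body) → 'M' (inner try body) → 'S' (inner except ZeroDivisionError) → 'J' (inner finally) → 'X' (try body, no exception) → 'F' (finally) → 'A' (after the try/except). Output: UMSJXFA

Answer: UMSJXFA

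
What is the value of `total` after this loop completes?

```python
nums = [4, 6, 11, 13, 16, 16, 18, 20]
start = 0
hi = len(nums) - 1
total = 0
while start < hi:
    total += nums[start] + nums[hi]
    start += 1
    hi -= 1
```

Sum of pairs from ends
`total` takes the values: 0 → 24 → 48 → 75 → 104

Answer: 104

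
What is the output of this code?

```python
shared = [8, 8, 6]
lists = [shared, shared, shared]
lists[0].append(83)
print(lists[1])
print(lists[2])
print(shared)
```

Key concept: list of same reference.
Step by step:
`shared = [8, 8, 6]` → shared = [8, 8, 6]
`lists = [shared, shared, shared]` → lists = [[8, 8, 6], [8, 8, 6], [8, 8, 6]]
`lists[0].append(83)` → shared = [8, 8, 6, 83]; lists = [[8, 8, 6, 83], [8, 8, 6, 83], [8, 8, 6, 83]]
`print(lists[1])` → prints [8, 8, 6, 83]
`print(lists[2])` → prints [8, 8, 6, 83]
`print(shared)` → prints [8, 8, 6, 83]

Answer:
[8, 8, 6, 83]
[8, 8, 6, 83]
[8, 8, 6, 83]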